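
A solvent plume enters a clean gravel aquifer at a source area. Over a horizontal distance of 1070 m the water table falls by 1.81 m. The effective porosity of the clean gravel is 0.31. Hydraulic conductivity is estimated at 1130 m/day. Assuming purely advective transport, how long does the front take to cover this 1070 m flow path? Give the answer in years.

0.475

Hydraulic gradient i = Δh / L = 1.81 / 1070 = 0.001692.
Darcy flux q = K · i = 1130 × 0.001692 = 1.911 m/day.
Seepage velocity v = q / n_e = 1.911 / 0.31 = 6.166 m/day.
Travel time t = L / v = 1070 / 6.166 = 173.5 days = 0.4751 years.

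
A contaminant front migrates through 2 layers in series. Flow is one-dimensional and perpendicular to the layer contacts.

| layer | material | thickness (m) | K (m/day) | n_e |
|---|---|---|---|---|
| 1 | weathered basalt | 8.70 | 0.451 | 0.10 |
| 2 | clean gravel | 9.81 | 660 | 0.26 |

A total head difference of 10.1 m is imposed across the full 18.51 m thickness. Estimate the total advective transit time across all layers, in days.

With flow normal to the layers, continuity requires the same specific discharge q through every layer.
Σ(b_i/K_i) = 8.70/0.451 + 9.81/660 = 19.31 d.
q = Δh / Σ(b_i/K_i) = 10.1 / 19.31 = 0.5232 m/day.
In each layer the seepage velocity is v_i = q/n_i, so the layer transit time is t_i = b_i·n_i / q:
  layer 1 (weathered basalt): t_1 = 8.70 × 0.10 / 0.5232 = 1.663 d
  layer 2 (clean gravel): t_2 = 9.81 × 0.26 / 0.5232 = 4.875 d
Total t = Σ t_i = 6.538 days.

6.54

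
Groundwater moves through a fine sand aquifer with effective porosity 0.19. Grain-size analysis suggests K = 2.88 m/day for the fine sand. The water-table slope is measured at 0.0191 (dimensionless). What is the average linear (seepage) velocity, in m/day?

Hydraulic gradient i = 0.0191.
Darcy flux q = K · i = 2.880 × 0.01910 = 0.05501 m/day.
Seepage velocity v = q / n_e = 0.05501 / 0.19 = 0.2895 m/day.

0.290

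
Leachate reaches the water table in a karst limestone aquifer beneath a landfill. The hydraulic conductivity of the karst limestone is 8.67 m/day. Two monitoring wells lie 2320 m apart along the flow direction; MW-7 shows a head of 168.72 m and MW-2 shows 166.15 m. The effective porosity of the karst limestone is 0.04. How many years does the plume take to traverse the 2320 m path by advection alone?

26.5

Hydraulic gradient i = (168.72 − 166.15) / 2320 = 2.57 / 2320 = 0.001108.
Darcy flux q = K · i = 8.670 × 0.001108 = 0.009604 m/day.
Seepage velocity v = q / n_e = 0.009604 / 0.04 = 0.2401 m/day.
Travel time t = L / v = 2320 / 0.2401 = 9662 days = 26.45 years.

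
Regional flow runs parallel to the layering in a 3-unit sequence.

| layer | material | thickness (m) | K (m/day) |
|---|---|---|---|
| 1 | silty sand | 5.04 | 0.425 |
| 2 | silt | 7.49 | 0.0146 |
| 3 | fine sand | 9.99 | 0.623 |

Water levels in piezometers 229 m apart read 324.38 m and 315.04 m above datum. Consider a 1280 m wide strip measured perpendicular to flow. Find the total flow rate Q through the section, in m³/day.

442

Flow is parallel to layering, so each bed carries its own Darcy discharge and the transmissivities add.
Σ(K_i·b_i) = 0.425×5.04 + 0.0146×7.49 + 0.623×9.99 = 8.475 m²/day.
Hydraulic gradient i = (324.38 − 315.04) / 229 = 9.34 / 229 = 0.04079.
Q = Σ(K_i·b_i) · W · i = 8.475 × 1280 × 0.04079 = 442.5 m³/day.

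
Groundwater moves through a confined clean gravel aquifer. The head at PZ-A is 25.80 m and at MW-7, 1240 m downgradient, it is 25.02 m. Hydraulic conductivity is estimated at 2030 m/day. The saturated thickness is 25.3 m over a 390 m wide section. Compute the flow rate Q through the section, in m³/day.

Cross-sectional area A = 390 × 25.3 = 9867 m².
Hydraulic gradient i = (25.80 − 25.02) / 1240 = 0.78 / 1240 = 0.0006290.
Darcy's law: Q = K · A · i = 2030 × 9867 × 0.0006290 = 12600 m³/day.

12600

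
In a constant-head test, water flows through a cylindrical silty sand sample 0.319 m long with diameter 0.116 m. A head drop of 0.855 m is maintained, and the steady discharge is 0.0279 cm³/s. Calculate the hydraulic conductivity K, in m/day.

Cross-sectional area A = π·(d/2)² = π × (0.116/2)² = 0.01057 m².
Convert discharge: 0.0279 cm³/s = 2.790e-08 m³/s.
Darcy's law rearranged: K = Q·L / (A·Δh) = 2.790e-08 × 0.319 / (0.01057 × 0.855) = 9.850e-07 m/s = 0.08510 m/day.

0.0851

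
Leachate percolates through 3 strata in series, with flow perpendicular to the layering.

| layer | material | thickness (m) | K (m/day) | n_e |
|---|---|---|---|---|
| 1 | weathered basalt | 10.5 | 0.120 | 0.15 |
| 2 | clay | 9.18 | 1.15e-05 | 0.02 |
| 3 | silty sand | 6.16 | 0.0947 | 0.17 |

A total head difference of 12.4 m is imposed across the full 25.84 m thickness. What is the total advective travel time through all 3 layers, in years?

495

With flow normal to the layers, continuity requires the same specific discharge q through every layer.
Σ(b_i/K_i) = 10.5/0.120 + 9.18/1.15e-05 + 6.16/0.0947 = 7.984e+05 d.
q = Δh / Σ(b_i/K_i) = 12.4 / 7.984e+05 = 1.553e-05 m/day.
In each layer the seepage velocity is v_i = q/n_i, so the layer transit time is t_i = b_i·n_i / q:
  layer 1 (weathered basalt): t_1 = 10.5 × 0.15 / 1.553e-05 = 1.014e+05 d
  layer 2 (clay): t_2 = 9.18 × 0.02 / 1.553e-05 = 11822 d
  layer 3 (silty sand): t_3 = 6.16 × 0.17 / 1.553e-05 = 67427 d
Total t = Σ t_i = 1.807e+05 days = 494.6 years.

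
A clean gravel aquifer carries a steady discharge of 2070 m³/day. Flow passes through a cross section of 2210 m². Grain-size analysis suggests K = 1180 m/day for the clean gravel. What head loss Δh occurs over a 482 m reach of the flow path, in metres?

0.383

From Q = K·A·i, i = Q / (K·A) = 2070 / (1180 × 2210) = 0.0007938.
Head loss Δh = i · L = 0.0007938 × 482 = 0.3826 m.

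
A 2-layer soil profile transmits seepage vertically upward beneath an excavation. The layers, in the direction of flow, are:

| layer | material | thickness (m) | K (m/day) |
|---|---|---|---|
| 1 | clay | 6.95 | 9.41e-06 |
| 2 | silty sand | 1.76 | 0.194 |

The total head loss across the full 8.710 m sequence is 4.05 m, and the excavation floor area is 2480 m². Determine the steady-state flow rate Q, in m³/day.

0.0136

Flow is perpendicular to layering, so the layers act in series and the equivalent K is the thickness-weighted harmonic mean.
Total thickness L = 6.95 + 1.76 = 8.710 m.
Σ(b_i/K_i) = 6.95/9.41e-06 + 1.76/0.194 = 7.386e+05 d.
K_eq = L / Σ(b_i/K_i) = 8.710 / 7.386e+05 = 1.179e-05 m/day.
Q = K_eq · A · (Δh/L) = 1.179e-05 × 2480 × (4.05/8.710) = 0.01360 m³/day.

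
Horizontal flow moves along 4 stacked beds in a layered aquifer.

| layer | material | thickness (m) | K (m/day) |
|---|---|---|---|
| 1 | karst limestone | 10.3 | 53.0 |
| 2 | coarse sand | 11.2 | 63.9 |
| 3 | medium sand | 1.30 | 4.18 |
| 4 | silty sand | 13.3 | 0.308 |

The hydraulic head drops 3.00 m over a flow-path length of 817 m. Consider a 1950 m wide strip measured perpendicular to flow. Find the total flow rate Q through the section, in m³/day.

9100

Flow is parallel to layering, so each bed carries its own Darcy discharge and the transmissivities add.
Σ(K_i·b_i) = 53.0×10.3 + 63.9×11.2 + 4.18×1.30 + 0.308×13.3 = 1271 m²/day.
Hydraulic gradient i = Δh / L = 3.00 / 817 = 0.003672.
Q = Σ(K_i·b_i) · W · i = 1271 × 1950 × 0.003672 = 9102 m³/day.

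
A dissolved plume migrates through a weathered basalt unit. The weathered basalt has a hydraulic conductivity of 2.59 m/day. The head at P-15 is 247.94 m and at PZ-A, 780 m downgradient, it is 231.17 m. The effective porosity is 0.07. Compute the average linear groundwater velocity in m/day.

0.795

Hydraulic gradient i = (247.94 − 231.17) / 780 = 16.77 / 780 = 0.02150.
Darcy flux q = K · i = 2.590 × 0.02150 = 0.05568 m/day.
Seepage velocity v = q / n_e = 0.05568 / 0.07 = 0.7955 m/day.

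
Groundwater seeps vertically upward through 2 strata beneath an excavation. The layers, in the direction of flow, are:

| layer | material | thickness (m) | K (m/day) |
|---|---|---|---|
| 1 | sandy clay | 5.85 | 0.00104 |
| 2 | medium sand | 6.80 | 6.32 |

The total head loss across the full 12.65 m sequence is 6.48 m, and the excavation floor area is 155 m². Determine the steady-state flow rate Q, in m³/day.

0.179

Flow is perpendicular to layering, so the layers act in series and the equivalent K is the thickness-weighted harmonic mean.
Total thickness L = 5.85 + 6.80 = 12.65 m.
Σ(b_i/K_i) = 5.85/0.00104 + 6.80/6.32 = 5626 d.
K_eq = L / Σ(b_i/K_i) = 12.65 / 5626 = 0.002248 m/day.
Q = K_eq · A · (Δh/L) = 0.002248 × 155 × (6.48/12.65) = 0.1785 m³/day.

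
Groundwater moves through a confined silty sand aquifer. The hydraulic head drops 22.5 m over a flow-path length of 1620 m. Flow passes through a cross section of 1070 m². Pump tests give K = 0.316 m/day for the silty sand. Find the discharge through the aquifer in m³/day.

Hydraulic gradient i = Δh / L = 22.5 / 1620 = 0.01389.
Darcy's law: Q = K · A · i = 0.3160 × 1070 × 0.01389 = 4.696 m³/day.

4.70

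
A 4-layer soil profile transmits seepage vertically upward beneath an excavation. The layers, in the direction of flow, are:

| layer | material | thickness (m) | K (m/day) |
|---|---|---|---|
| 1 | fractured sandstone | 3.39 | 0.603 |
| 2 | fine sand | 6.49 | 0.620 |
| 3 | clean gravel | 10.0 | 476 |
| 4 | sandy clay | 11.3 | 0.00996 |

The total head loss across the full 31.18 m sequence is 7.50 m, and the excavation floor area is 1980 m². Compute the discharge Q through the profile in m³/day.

12.9

Flow is perpendicular to layering, so the layers act in series and the equivalent K is the thickness-weighted harmonic mean.
Total thickness L = 3.39 + 6.49 + 10.0 + 11.3 = 31.18 m.
Σ(b_i/K_i) = 3.39/0.603 + 6.49/0.620 + 10.0/476 + 11.3/0.00996 = 1151 d.
K_eq = L / Σ(b_i/K_i) = 31.18 / 1151 = 0.02710 m/day.
Q = K_eq · A · (Δh/L) = 0.02710 × 1980 × (7.50/31.18) = 12.91 m³/day.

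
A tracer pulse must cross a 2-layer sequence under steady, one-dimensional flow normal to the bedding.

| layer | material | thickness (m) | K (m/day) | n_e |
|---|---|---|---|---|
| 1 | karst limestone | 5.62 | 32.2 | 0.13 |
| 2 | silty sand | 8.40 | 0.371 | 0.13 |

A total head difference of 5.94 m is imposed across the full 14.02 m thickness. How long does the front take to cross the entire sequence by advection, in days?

With flow normal to the layers, continuity requires the same specific discharge q through every layer.
Σ(b_i/K_i) = 5.62/32.2 + 8.40/0.371 = 22.82 d.
q = Δh / Σ(b_i/K_i) = 5.94 / 22.82 = 0.2603 m/day.
In each layer the seepage velocity is v_i = q/n_i, so the layer transit time is t_i = b_i·n_i / q:
  layer 1 (karst limestone): t_1 = 5.62 × 0.13 / 0.2603 = 2.806 d
  layer 2 (silty sand): t_2 = 8.40 × 0.13 / 0.2603 = 4.194 d
Total t = Σ t_i = 7.001 days.

7.00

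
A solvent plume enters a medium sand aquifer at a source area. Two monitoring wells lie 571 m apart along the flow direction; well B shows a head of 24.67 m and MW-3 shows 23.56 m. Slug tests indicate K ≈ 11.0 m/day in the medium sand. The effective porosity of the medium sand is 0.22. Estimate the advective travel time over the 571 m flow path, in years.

16.1

Hydraulic gradient i = (24.67 − 23.56) / 571 = 1.11 / 571 = 0.001944.
Darcy flux q = K · i = 11.00 × 0.001944 = 0.02138 m/day.
Seepage velocity v = q / n_e = 0.02138 / 0.22 = 0.09720 m/day.
Travel time t = L / v = 571 / 0.09720 = 5875 days = 16.08 years.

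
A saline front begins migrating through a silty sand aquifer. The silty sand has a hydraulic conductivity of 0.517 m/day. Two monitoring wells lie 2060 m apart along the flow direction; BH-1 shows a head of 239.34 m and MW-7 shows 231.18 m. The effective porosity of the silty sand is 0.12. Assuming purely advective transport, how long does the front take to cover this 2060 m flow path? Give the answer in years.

Hydraulic gradient i = (239.34 − 231.18) / 2060 = 8.16 / 2060 = 0.003961.
Darcy flux q = K · i = 0.5170 × 0.003961 = 0.002048 m/day.
Seepage velocity v = q / n_e = 0.002048 / 0.12 = 0.01707 m/day.
Travel time t = L / v = 2060 / 0.01707 = 1.207e+05 days = 330.5 years.

330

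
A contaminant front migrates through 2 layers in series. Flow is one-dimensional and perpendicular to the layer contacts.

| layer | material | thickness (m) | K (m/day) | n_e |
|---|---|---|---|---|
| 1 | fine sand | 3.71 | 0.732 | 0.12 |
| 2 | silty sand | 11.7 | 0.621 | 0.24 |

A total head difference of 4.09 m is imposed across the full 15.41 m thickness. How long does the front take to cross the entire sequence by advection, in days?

With flow normal to the layers, continuity requires the same specific discharge q through every layer.
Σ(b_i/K_i) = 3.71/0.732 + 11.7/0.621 = 23.91 d.
q = Δh / Σ(b_i/K_i) = 4.09 / 23.91 = 0.1711 m/day.
In each layer the seepage velocity is v_i = q/n_i, so the layer transit time is t_i = b_i·n_i / q:
  layer 1 (fine sand): t_1 = 3.71 × 0.12 / 0.1711 = 2.603 d
  layer 2 (silty sand): t_2 = 11.7 × 0.24 / 0.1711 = 16.41 d
Total t = Σ t_i = 19.02 days.

19.0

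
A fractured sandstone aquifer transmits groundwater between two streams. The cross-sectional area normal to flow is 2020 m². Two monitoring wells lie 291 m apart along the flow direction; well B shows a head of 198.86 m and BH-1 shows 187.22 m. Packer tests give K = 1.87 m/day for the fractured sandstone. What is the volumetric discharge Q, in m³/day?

151

Hydraulic gradient i = (198.86 − 187.22) / 291 = 11.64 / 291 = 0.04000.
Darcy's law: Q = K · A · i = 1.870 × 2020 × 0.04000 = 151.1 m³/day.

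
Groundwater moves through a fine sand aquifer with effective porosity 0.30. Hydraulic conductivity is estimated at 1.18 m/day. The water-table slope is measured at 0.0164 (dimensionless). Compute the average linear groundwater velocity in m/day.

Hydraulic gradient i = 0.0164.
Darcy flux q = K · i = 1.180 × 0.01640 = 0.01935 m/day.
Seepage velocity v = q / n_e = 0.01935 / 0.30 = 0.06451 m/day.

0.0645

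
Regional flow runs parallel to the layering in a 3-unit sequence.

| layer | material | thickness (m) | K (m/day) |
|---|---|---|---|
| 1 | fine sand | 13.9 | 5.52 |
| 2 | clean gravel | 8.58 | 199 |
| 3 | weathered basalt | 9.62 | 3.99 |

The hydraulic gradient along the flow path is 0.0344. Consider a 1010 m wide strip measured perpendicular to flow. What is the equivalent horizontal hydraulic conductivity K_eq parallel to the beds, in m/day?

Flow is parallel to layering, so each bed carries its own Darcy discharge and the transmissivities add.
Σ(K_i·b_i) = 5.52×13.9 + 199×8.58 + 3.99×9.62 = 1823 m²/day.
Total thickness b = 32.10 m, so K_eq = Σ(K_i·b_i)/b = 56.78 m/day.

56.8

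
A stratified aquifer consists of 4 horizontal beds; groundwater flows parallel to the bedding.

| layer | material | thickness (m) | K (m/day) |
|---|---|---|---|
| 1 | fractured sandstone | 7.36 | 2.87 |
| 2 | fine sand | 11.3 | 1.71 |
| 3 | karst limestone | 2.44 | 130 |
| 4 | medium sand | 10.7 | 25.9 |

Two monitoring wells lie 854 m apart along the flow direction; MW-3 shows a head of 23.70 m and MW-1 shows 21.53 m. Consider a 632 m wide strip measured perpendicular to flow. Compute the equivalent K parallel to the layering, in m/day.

Flow is parallel to layering, so each bed carries its own Darcy discharge and the transmissivities add.
Σ(K_i·b_i) = 2.87×7.36 + 1.71×11.3 + 130×2.44 + 25.9×10.7 = 634.8 m²/day.
Total thickness b = 31.80 m, so K_eq = Σ(K_i·b_i)/b = 19.96 m/day.

20.0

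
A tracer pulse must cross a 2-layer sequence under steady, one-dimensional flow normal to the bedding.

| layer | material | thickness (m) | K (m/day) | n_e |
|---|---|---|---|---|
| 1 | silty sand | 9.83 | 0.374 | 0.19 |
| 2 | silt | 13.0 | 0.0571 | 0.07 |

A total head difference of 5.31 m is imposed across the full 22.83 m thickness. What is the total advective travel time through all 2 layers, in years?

With flow normal to the layers, continuity requires the same specific discharge q through every layer.
Σ(b_i/K_i) = 9.83/0.374 + 13.0/0.0571 = 254.0 d.
q = Δh / Σ(b_i/K_i) = 5.31 / 254.0 = 0.02091 m/day.
In each layer the seepage velocity is v_i = q/n_i, so the layer transit time is t_i = b_i·n_i / q:
  layer 1 (silty sand): t_1 = 9.83 × 0.19 / 0.02091 = 89.32 d
  layer 2 (silt): t_2 = 13.0 × 0.07 / 0.02091 = 43.52 d
Total t = Σ t_i = 132.8 days = 0.3637 years.

0.364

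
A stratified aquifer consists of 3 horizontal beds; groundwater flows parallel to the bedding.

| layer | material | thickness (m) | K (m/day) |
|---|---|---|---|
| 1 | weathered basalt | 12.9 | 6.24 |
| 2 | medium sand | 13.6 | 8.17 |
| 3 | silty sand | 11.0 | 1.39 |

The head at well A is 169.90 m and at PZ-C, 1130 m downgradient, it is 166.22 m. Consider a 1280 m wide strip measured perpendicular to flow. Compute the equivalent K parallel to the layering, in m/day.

Flow is parallel to layering, so each bed carries its own Darcy discharge and the transmissivities add.
Σ(K_i·b_i) = 6.24×12.9 + 8.17×13.6 + 1.39×11.0 = 206.9 m²/day.
Total thickness b = 37.50 m, so K_eq = Σ(K_i·b_i)/b = 5.517 m/day.

5.52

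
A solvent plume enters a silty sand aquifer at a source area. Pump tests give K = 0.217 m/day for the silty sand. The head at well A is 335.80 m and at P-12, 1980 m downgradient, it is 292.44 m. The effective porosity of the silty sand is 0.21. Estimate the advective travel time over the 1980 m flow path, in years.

Hydraulic gradient i = (335.80 − 292.44) / 1980 = 43.36 / 1980 = 0.02190.
Darcy flux q = K · i = 0.2170 × 0.02190 = 0.004752 m/day.
Seepage velocity v = q / n_e = 0.004752 / 0.21 = 0.02263 m/day.
Travel time t = L / v = 1980 / 0.02263 = 87499 days = 239.6 years.

240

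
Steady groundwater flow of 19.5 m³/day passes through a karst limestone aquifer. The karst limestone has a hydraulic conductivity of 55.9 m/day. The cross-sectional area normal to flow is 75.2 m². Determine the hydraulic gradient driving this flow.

0.00464

From Q = K·A·i, i = Q / (K·A) = 19.5 / (55.90 × 75.20) = 0.004639.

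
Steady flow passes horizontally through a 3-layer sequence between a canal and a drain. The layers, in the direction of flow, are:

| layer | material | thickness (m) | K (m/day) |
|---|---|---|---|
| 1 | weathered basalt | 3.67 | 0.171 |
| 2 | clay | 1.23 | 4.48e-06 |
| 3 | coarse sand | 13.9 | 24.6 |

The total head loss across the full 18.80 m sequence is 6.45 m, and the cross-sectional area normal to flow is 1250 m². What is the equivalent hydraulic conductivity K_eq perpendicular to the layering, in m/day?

Flow is perpendicular to layering, so the layers act in series and the equivalent K is the thickness-weighted harmonic mean.
Total thickness L = 3.67 + 1.23 + 13.9 = 18.80 m.
Σ(b_i/K_i) = 3.67/0.171 + 1.23/4.48e-06 + 13.9/24.6 = 2.746e+05 d.
K_eq = L / Σ(b_i/K_i) = 18.80 / 2.746e+05 = 6.847e-05 m/day.

6.85e-05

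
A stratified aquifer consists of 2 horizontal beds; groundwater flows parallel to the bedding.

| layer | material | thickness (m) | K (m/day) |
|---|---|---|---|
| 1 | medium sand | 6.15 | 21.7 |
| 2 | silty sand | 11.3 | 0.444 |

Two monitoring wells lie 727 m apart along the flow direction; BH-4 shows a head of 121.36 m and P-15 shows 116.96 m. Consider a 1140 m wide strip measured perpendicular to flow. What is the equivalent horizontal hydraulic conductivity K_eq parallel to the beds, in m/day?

7.94

Flow is parallel to layering, so each bed carries its own Darcy discharge and the transmissivities add.
Σ(K_i·b_i) = 21.7×6.15 + 0.444×11.3 = 138.5 m²/day.
Total thickness b = 17.45 m, so K_eq = Σ(K_i·b_i)/b = 7.935 m/day.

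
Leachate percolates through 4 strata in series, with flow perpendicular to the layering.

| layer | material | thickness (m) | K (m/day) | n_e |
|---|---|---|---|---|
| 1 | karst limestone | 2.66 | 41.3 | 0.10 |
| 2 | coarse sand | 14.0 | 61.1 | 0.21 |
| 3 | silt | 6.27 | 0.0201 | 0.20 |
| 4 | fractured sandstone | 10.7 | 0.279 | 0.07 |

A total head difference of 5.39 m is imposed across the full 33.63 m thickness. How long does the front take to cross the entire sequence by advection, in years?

With flow normal to the layers, continuity requires the same specific discharge q through every layer.
Σ(b_i/K_i) = 2.66/41.3 + 14.0/61.1 + 6.27/0.0201 + 10.7/0.279 = 350.6 d.
q = Δh / Σ(b_i/K_i) = 5.39 / 350.6 = 0.01537 m/day.
In each layer the seepage velocity is v_i = q/n_i, so the layer transit time is t_i = b_i·n_i / q:
  layer 1 (karst limestone): t_1 = 2.66 × 0.10 / 0.01537 = 17.30 d
  layer 2 (coarse sand): t_2 = 14.0 × 0.21 / 0.01537 = 191.2 d
  layer 3 (silt): t_3 = 6.27 × 0.20 / 0.01537 = 81.56 d
  layer 4 (fractured sandstone): t_4 = 10.7 × 0.07 / 0.01537 = 48.72 d
Total t = Σ t_i = 338.8 days = 0.9276 years.

0.928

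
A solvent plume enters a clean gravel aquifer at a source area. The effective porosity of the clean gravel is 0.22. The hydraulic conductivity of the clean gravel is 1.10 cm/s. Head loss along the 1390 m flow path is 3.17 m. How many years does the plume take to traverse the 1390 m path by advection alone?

Convert K: 1.10 cm/s × 864 = 950.4 m/day.
Hydraulic gradient i = Δh / L = 3.17 / 1390 = 0.002281.
Darcy flux q = K · i = 950.4 × 0.002281 = 2.167 m/day.
Seepage velocity v = q / n_e = 2.167 / 0.22 = 9.852 m/day.
Travel time t = L / v = 1390 / 9.852 = 141.1 days = 0.3863 years.

0.386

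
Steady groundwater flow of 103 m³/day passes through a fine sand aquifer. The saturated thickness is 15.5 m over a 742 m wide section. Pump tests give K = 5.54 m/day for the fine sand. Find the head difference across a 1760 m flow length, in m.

2.85

Cross-sectional area A = 742 × 15.5 = 11501 m².
From Q = K·A·i, i = Q / (K·A) = 103 / (5.540 × 11501) = 0.001617.
Head loss Δh = i · L = 0.001617 × 1760 = 2.845 m.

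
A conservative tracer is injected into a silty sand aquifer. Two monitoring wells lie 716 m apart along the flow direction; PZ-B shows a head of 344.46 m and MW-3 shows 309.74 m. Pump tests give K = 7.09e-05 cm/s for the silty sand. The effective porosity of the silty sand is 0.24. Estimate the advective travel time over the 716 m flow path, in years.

158

Convert K: 7.09e-05 cm/s × 864 = 0.06126 m/day.
Hydraulic gradient i = (344.46 − 309.74) / 716 = 34.72 / 716 = 0.04849.
Darcy flux q = K · i = 0.06126 × 0.04849 = 0.002970 m/day.
Seepage velocity v = q / n_e = 0.002970 / 0.24 = 0.01238 m/day.
Travel time t = L / v = 716 / 0.01238 = 57849 days = 158.4 years.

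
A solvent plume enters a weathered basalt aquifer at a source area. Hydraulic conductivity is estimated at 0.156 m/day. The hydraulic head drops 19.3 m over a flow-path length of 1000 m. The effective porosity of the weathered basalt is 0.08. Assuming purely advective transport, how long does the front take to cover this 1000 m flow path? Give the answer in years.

Hydraulic gradient i = Δh / L = 19.3 / 1000 = 0.01930.
Darcy flux q = K · i = 0.1560 × 0.01930 = 0.003011 m/day.
Seepage velocity v = q / n_e = 0.003011 / 0.08 = 0.03764 m/day.
Travel time t = L / v = 1000 / 0.03764 = 26571 days = 72.75 years.

72.7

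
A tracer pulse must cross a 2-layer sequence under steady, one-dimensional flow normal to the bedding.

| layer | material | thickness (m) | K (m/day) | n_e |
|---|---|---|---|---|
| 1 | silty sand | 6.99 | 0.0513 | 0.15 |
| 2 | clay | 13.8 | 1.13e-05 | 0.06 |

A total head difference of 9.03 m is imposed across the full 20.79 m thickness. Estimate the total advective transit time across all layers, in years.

With flow normal to the layers, continuity requires the same specific discharge q through every layer.
Σ(b_i/K_i) = 6.99/0.0513 + 13.8/1.13e-05 = 1.221e+06 d.
q = Δh / Σ(b_i/K_i) = 9.03 / 1.221e+06 = 7.393e-06 m/day.
In each layer the seepage velocity is v_i = q/n_i, so the layer transit time is t_i = b_i·n_i / q:
  layer 1 (silty sand): t_1 = 6.99 × 0.15 / 7.393e-06 = 1.418e+05 d
  layer 2 (clay): t_2 = 13.8 × 0.06 / 7.393e-06 = 1.120e+05 d
Total t = Σ t_i = 2.538e+05 days = 694.9 years.

695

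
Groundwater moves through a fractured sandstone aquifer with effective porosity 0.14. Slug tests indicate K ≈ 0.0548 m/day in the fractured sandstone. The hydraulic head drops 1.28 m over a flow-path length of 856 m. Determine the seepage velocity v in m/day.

Hydraulic gradient i = Δh / L = 1.28 / 856 = 0.001495.
Darcy flux q = K · i = 0.05480 × 0.001495 = 8.194e-05 m/day.
Seepage velocity v = q / n_e = 8.194e-05 / 0.14 = 0.0005853 m/day.

0.000585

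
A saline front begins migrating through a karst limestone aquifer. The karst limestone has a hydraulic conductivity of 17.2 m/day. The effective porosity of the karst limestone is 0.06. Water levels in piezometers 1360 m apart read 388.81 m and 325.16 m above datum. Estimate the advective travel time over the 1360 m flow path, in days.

Hydraulic gradient i = (388.81 − 325.16) / 1360 = 63.65 / 1360 = 0.04680.
Darcy flux q = K · i = 17.20 × 0.04680 = 0.8050 m/day.
Seepage velocity v = q / n_e = 0.8050 / 0.06 = 13.42 m/day.
Travel time t = L / v = 1360 / 13.42 = 101.4 days.

101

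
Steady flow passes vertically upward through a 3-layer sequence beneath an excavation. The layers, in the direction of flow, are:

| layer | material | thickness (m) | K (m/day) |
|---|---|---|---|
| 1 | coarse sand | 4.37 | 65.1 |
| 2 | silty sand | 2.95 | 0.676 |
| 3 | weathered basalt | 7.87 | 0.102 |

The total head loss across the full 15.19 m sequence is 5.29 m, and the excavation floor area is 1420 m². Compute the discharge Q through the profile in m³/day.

92.1

Flow is perpendicular to layering, so the layers act in series and the equivalent K is the thickness-weighted harmonic mean.
Total thickness L = 4.37 + 2.95 + 7.87 = 15.19 m.
Σ(b_i/K_i) = 4.37/65.1 + 2.95/0.676 + 7.87/0.102 = 81.59 d.
K_eq = L / Σ(b_i/K_i) = 15.19 / 81.59 = 0.1862 m/day.
Q = K_eq · A · (Δh/L) = 0.1862 × 1420 × (5.29/15.19) = 92.07 m³/day.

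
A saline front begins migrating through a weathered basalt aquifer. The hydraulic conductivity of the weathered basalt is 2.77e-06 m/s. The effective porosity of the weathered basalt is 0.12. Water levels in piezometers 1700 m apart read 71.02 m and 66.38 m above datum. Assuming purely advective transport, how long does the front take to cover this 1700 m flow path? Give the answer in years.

Convert K: 2.77e-06 m/s × 86400 = 0.2393 m/day.
Hydraulic gradient i = (71.02 − 66.38) / 1700 = 4.64 / 1700 = 0.002729.
Darcy flux q = K · i = 0.2393 × 0.002729 = 0.0006532 m/day.
Seepage velocity v = q / n_e = 0.0006532 / 0.12 = 0.005444 m/day.
Travel time t = L / v = 1700 / 0.005444 = 3.123e+05 days = 855.0 years.

855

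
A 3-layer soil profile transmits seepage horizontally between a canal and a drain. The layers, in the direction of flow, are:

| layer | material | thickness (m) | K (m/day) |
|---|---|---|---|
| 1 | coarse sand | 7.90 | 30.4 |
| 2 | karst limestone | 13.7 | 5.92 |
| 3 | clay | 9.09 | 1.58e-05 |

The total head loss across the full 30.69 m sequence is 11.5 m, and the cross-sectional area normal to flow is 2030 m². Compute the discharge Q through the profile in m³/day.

0.0406

Flow is perpendicular to layering, so the layers act in series and the equivalent K is the thickness-weighted harmonic mean.
Total thickness L = 7.90 + 13.7 + 9.09 = 30.69 m.
Σ(b_i/K_i) = 7.90/30.4 + 13.7/5.92 + 9.09/1.58e-05 = 5.753e+05 d.
K_eq = L / Σ(b_i/K_i) = 30.69 / 5.753e+05 = 5.334e-05 m/day.
Q = K_eq · A · (Δh/L) = 5.334e-05 × 2030 × (11.5/30.69) = 0.04058 m³/day.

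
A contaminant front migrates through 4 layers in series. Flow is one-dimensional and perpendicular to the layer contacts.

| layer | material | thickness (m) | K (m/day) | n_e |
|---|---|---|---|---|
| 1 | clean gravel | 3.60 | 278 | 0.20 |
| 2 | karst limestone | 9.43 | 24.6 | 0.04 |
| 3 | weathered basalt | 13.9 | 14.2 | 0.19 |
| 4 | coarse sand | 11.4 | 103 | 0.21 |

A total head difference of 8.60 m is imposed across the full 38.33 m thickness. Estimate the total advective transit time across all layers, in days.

1.06

With flow normal to the layers, continuity requires the same specific discharge q through every layer.
Σ(b_i/K_i) = 3.60/278 + 9.43/24.6 + 13.9/14.2 + 11.4/103 = 1.486 d.
q = Δh / Σ(b_i/K_i) = 8.60 / 1.486 = 5.788 m/day.
In each layer the seepage velocity is v_i = q/n_i, so the layer transit time is t_i = b_i·n_i / q:
  layer 1 (clean gravel): t_1 = 3.60 × 0.20 / 5.788 = 0.1244 d
  layer 2 (karst limestone): t_2 = 9.43 × 0.04 / 5.788 = 0.06517 d
  layer 3 (weathered basalt): t_3 = 13.9 × 0.19 / 5.788 = 0.4563 d
  layer 4 (coarse sand): t_4 = 11.4 × 0.21 / 5.788 = 0.4136 d
Total t = Σ t_i = 1.059 days.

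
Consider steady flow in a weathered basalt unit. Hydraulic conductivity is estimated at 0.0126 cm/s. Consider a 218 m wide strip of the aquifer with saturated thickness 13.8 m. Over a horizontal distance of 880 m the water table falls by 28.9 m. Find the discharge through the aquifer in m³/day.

Convert K: 0.0126 cm/s × 864 = 10.89 m/day.
Cross-sectional area A = 218 × 13.8 = 3008 m².
Hydraulic gradient i = Δh / L = 28.9 / 880 = 0.03284.
Darcy's law: Q = K · A · i = 10.89 × 3008 × 0.03284 = 1076 m³/day.

1080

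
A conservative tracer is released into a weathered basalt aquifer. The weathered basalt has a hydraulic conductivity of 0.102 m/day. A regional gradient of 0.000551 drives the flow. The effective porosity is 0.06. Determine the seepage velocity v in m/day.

Hydraulic gradient i = 0.000551.
Darcy flux q = K · i = 0.1020 × 0.0005510 = 5.620e-05 m/day.
Seepage velocity v = q / n_e = 5.620e-05 / 0.06 = 0.0009367 m/day.

0.000937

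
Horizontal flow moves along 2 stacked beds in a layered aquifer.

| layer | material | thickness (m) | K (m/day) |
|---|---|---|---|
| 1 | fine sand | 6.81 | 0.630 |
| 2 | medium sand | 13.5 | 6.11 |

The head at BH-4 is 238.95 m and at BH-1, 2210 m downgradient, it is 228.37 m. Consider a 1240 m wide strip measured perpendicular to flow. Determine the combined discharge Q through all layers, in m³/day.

Flow is parallel to layering, so each bed carries its own Darcy discharge and the transmissivities add.
Σ(K_i·b_i) = 0.630×6.81 + 6.11×13.5 = 86.78 m²/day.
Hydraulic gradient i = (238.95 − 228.37) / 2210 = 10.58 / 2210 = 0.004787.
Q = Σ(K_i·b_i) · W · i = 86.78 × 1240 × 0.004787 = 515.1 m³/day.

515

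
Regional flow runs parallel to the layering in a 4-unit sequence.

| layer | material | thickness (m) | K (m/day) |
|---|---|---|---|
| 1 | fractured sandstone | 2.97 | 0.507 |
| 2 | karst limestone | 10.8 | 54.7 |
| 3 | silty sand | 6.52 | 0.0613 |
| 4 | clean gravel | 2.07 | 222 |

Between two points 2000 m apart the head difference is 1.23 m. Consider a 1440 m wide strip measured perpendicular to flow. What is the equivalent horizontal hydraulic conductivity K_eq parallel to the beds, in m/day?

47.1

Flow is parallel to layering, so each bed carries its own Darcy discharge and the transmissivities add.
Σ(K_i·b_i) = 0.507×2.97 + 54.7×10.8 + 0.0613×6.52 + 222×2.07 = 1052 m²/day.
Total thickness b = 22.36 m, so K_eq = Σ(K_i·b_i)/b = 47.06 m/day.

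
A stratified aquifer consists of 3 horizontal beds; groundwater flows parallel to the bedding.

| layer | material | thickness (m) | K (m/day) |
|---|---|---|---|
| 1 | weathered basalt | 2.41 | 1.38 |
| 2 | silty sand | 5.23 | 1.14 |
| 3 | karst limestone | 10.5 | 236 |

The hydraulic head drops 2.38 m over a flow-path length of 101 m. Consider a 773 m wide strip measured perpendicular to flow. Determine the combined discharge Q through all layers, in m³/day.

Flow is parallel to layering, so each bed carries its own Darcy discharge and the transmissivities add.
Σ(K_i·b_i) = 1.38×2.41 + 1.14×5.23 + 236×10.5 = 2487 m²/day.
Hydraulic gradient i = Δh / L = 2.38 / 101 = 0.02356.
Q = Σ(K_i·b_i) · W · i = 2487 × 773 × 0.02356 = 45307 m³/day.

45300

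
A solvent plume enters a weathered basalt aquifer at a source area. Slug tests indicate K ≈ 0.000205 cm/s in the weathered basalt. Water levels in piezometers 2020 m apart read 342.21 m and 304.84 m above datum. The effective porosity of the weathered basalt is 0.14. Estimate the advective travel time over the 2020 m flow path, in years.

236

Convert K: 0.000205 cm/s × 864 = 0.1771 m/day.
Hydraulic gradient i = (342.21 − 304.84) / 2020 = 37.37 / 2020 = 0.01850.
Darcy flux q = K · i = 0.1771 × 0.01850 = 0.003277 m/day.
Seepage velocity v = q / n_e = 0.003277 / 0.14 = 0.02341 m/day.
Travel time t = L / v = 2020 / 0.02341 = 86306 days = 236.3 years.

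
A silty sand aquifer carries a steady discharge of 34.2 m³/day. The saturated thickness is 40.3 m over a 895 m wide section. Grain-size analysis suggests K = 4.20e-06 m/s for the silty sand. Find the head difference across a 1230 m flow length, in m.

3.21

Convert K: 4.20e-06 m/s × 86400 = 0.3629 m/day.
Cross-sectional area A = 895 × 40.3 = 36068 m².
From Q = K·A·i, i = Q / (K·A) = 34.2 / (0.3629 × 36068) = 0.002613.
Head loss Δh = i · L = 0.002613 × 1230 = 3.214 m.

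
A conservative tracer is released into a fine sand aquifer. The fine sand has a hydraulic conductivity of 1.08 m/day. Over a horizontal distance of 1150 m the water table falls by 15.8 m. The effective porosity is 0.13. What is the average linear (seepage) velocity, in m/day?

Hydraulic gradient i = Δh / L = 15.8 / 1150 = 0.01374.
Darcy flux q = K · i = 1.080 × 0.01374 = 0.01484 m/day.
Seepage velocity v = q / n_e = 0.01484 / 0.13 = 0.1141 m/day.

0.114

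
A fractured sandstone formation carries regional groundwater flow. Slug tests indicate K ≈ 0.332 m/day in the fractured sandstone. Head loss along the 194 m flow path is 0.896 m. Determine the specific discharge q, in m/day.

Hydraulic gradient i = Δh / L = 0.896 / 194 = 0.004619.
Specific discharge q = K · i = 0.3320 × 0.004619 = 0.001533 m/day.

0.00153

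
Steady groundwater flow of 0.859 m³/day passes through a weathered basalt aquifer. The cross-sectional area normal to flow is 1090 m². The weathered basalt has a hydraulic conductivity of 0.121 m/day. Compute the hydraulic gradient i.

From Q = K·A·i, i = Q / (K·A) = 0.859 / (0.1210 × 1090) = 0.006513.

0.00651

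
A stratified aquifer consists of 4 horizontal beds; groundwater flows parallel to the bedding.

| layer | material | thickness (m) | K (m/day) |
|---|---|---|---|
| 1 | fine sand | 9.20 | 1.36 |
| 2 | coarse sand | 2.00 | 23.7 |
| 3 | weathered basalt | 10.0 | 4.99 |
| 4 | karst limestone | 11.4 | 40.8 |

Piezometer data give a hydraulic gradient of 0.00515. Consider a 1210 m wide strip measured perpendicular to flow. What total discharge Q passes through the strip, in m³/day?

Flow is parallel to layering, so each bed carries its own Darcy discharge and the transmissivities add.
Σ(K_i·b_i) = 1.36×9.20 + 23.7×2.00 + 4.99×10.0 + 40.8×11.4 = 574.9 m²/day.
Hydraulic gradient i = 0.00515.
Q = Σ(K_i·b_i) · W · i = 574.9 × 1210 × 0.005150 = 3583 m³/day.

3580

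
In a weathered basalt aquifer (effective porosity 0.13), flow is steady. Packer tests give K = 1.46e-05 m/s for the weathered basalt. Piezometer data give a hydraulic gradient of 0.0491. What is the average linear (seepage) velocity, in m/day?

Convert K: 1.46e-05 m/s × 86400 = 1.261 m/day.
Hydraulic gradient i = 0.0491.
Darcy flux q = K · i = 1.261 × 0.04910 = 0.06194 m/day.
Seepage velocity v = q / n_e = 0.06194 / 0.13 = 0.4764 m/day.

0.476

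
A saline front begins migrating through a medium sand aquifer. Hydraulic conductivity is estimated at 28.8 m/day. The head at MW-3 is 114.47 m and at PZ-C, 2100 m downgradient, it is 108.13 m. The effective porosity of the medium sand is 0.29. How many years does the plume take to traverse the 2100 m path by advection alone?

Hydraulic gradient i = (114.47 − 108.13) / 2100 = 6.34 / 2100 = 0.003019.
Darcy flux q = K · i = 28.80 × 0.003019 = 0.08695 m/day.
Seepage velocity v = q / n_e = 0.08695 / 0.29 = 0.2998 m/day.
Travel time t = L / v = 2100 / 0.2998 = 7004 days = 19.18 years.

19.2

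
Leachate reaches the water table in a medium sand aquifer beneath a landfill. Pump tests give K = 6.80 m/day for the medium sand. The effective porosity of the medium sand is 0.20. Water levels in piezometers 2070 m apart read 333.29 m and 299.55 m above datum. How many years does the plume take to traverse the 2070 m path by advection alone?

Hydraulic gradient i = (333.29 − 299.55) / 2070 = 33.74 / 2070 = 0.01630.
Darcy flux q = K · i = 6.800 × 0.01630 = 0.1108 m/day.
Seepage velocity v = q / n_e = 0.1108 / 0.20 = 0.5542 m/day.
Travel time t = L / v = 2070 / 0.5542 = 3735 days = 10.23 years.

10.2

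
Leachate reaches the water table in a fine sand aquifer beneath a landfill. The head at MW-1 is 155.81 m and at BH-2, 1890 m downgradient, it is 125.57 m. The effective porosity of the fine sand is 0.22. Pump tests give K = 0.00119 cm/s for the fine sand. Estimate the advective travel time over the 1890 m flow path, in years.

69.2

Convert K: 0.00119 cm/s × 864 = 1.028 m/day.
Hydraulic gradient i = (155.81 − 125.57) / 1890 = 30.24 / 1890 = 0.01600.
Darcy flux q = K · i = 1.028 × 0.01600 = 0.01645 m/day.
Seepage velocity v = q / n_e = 0.01645 / 0.22 = 0.07478 m/day.
Travel time t = L / v = 1890 / 0.07478 = 25276 days = 69.20 years.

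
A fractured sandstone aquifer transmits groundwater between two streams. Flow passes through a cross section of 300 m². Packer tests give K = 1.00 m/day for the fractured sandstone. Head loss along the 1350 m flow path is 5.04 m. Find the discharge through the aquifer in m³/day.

Hydraulic gradient i = Δh / L = 5.04 / 1350 = 0.003733.
Darcy's law: Q = K · A · i = 1.000 × 300.0 × 0.003733 = 1.120 m³/day.

1.12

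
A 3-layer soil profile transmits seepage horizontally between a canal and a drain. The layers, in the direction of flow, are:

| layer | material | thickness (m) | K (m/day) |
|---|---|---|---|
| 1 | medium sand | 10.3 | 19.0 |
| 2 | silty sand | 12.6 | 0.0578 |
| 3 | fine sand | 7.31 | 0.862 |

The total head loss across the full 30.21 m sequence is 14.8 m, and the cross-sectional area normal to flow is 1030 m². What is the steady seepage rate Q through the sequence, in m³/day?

Flow is perpendicular to layering, so the layers act in series and the equivalent K is the thickness-weighted harmonic mean.
Total thickness L = 10.3 + 12.6 + 7.31 = 30.21 m.
Σ(b_i/K_i) = 10.3/19.0 + 12.6/0.0578 + 7.31/0.862 = 227.0 d.
K_eq = L / Σ(b_i/K_i) = 30.21 / 227.0 = 0.1331 m/day.
Q = K_eq · A · (Δh/L) = 0.1331 × 1030 × (14.8/30.21) = 67.15 m³/day.

67.1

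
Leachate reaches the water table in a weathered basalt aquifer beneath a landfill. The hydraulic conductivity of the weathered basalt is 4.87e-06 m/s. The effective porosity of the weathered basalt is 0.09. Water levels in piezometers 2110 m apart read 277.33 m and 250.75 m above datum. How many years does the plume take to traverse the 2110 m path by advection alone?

98.1

Convert K: 4.87e-06 m/s × 86400 = 0.4208 m/day.
Hydraulic gradient i = (277.33 − 250.75) / 2110 = 26.58 / 2110 = 0.01260.
Darcy flux q = K · i = 0.4208 × 0.01260 = 0.005300 m/day.
Seepage velocity v = q / n_e = 0.005300 / 0.09 = 0.05889 m/day.
Travel time t = L / v = 2110 / 0.05889 = 35827 days = 98.09 years.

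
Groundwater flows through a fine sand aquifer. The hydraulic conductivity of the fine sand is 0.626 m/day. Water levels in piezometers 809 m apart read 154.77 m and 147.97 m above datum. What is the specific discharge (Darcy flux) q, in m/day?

Hydraulic gradient i = (154.77 − 147.97) / 809 = 6.8 / 809 = 0.008405.
Specific discharge q = K · i = 0.6260 × 0.008405 = 0.005262 m/day.

0.00526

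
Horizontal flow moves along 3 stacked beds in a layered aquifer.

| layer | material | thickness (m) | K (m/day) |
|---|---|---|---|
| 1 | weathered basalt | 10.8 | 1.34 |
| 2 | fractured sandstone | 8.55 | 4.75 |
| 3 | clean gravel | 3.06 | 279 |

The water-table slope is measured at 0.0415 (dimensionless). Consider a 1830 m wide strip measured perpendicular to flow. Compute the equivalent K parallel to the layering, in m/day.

Flow is parallel to layering, so each bed carries its own Darcy discharge and the transmissivities add.
Σ(K_i·b_i) = 1.34×10.8 + 4.75×8.55 + 279×3.06 = 908.8 m²/day.
Total thickness b = 22.41 m, so K_eq = Σ(K_i·b_i)/b = 40.55 m/day.

40.6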